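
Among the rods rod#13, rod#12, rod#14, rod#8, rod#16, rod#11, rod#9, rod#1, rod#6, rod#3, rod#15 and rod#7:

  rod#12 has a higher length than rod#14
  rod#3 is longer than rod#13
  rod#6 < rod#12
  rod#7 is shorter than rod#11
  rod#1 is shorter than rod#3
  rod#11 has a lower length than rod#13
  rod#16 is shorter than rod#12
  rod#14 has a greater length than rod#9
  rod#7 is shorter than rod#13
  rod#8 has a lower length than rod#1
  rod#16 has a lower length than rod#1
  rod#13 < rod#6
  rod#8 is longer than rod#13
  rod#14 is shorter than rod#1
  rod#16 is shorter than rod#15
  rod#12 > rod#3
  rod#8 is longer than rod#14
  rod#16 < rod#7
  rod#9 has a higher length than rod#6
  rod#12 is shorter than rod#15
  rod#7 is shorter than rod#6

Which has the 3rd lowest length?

rod#11

The consecutive relations fix a unique order: rod#16 < rod#7 < rod#11 < rod#13 < rod#6 < rod#9 < rod#14 < rod#8 < rod#1 < rod#3 < rod#12 < rod#15.
The 3rd smallest is rod#11.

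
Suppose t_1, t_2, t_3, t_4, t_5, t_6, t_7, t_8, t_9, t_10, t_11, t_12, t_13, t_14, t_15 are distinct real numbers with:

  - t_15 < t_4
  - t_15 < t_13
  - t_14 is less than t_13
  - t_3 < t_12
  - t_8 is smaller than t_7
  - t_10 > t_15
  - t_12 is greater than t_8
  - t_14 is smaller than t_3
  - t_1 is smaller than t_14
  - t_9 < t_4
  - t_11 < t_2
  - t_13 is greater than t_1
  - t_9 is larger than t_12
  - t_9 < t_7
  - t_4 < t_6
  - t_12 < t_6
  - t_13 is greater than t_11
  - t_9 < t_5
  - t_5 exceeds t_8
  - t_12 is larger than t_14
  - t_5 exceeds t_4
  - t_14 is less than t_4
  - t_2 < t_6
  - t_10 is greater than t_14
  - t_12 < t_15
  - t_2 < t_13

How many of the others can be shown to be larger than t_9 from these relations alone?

From t_9 the given relations immediately reach t_4, t_5, t_7.
From those, t_6 — 4 in total.
No other element is forced above t_9 by the given relations, so the count is 4.

4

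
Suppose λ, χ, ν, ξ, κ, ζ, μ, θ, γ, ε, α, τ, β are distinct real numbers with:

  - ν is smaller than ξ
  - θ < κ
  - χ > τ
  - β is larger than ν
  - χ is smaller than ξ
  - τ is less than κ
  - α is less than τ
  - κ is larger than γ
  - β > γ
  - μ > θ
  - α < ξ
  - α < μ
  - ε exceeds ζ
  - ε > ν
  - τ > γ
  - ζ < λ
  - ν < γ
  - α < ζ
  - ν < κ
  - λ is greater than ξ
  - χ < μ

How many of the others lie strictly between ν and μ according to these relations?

3

The relations place ν below μ. An element lies strictly between them when it is forced above ν and also forced below μ.
Above ν: {γ, τ, χ, κ, ε, β, ξ, λ}. Below μ: {θ, α, γ, τ, χ}.
Intersection: {γ, τ, χ} — 3.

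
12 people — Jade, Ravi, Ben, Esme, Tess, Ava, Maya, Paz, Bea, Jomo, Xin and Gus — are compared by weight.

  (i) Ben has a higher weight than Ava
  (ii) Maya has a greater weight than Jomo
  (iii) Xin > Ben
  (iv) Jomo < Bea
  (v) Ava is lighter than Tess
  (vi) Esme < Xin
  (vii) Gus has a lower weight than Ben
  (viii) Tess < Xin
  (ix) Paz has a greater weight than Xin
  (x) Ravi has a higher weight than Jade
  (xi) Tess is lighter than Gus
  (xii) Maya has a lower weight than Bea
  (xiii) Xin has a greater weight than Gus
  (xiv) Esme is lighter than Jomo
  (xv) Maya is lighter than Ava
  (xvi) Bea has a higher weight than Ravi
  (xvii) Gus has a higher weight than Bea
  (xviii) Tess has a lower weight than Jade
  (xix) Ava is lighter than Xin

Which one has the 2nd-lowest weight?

The consecutive relations fix a unique order: Esme < Jomo < Maya < Ava < Tess < Jade < Ravi < Bea < Gus < Ben < Xin < Paz.
Counting 2 from the smallest end gives Jomo.

Jomo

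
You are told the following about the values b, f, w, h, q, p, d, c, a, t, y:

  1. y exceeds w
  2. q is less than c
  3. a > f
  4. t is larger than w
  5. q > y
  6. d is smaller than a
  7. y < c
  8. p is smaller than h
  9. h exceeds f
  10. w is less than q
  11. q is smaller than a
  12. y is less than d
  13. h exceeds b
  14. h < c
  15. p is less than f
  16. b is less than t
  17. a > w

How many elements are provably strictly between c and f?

The relations place f below c. An element lies strictly between them when it is forced above f and also forced below c.
Above f: {h, a}. Below c: {w, p, y, q, b, h}.
Intersection: {h} — 1.

1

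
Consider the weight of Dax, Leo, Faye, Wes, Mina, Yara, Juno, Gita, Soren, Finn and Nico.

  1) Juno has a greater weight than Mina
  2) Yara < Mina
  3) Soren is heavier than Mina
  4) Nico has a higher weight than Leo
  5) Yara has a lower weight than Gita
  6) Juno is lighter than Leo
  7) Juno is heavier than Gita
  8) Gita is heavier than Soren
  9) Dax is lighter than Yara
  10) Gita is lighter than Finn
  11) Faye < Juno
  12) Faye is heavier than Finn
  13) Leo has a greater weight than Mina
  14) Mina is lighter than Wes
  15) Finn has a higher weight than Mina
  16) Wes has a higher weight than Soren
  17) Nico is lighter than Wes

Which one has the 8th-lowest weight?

Piecing the relations together gives one ordering: Dax < Yara < Mina < Soren < Gita < Finn < Faye < Juno < Leo < Nico < Wes.
Counting 8 from the smallest end gives Juno.

Juno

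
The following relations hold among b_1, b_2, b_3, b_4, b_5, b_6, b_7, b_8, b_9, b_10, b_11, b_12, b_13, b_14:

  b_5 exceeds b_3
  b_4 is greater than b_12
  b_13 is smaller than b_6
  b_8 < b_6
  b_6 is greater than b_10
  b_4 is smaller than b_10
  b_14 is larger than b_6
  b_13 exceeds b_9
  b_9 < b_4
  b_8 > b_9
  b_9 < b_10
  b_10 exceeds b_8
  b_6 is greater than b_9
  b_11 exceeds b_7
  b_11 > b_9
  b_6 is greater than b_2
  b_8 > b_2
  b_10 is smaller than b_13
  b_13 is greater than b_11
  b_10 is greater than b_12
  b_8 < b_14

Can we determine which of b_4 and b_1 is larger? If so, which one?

Following every chain through b_4: above b_4 we get b_10, b_13, b_6, b_14; below b_4 we get b_12, b_9.
b_1 is not reached, and no chain runs the other way from b_1 to b_4.
So the given relations leave the order of b_4 and b_1 undetermined.

undetermined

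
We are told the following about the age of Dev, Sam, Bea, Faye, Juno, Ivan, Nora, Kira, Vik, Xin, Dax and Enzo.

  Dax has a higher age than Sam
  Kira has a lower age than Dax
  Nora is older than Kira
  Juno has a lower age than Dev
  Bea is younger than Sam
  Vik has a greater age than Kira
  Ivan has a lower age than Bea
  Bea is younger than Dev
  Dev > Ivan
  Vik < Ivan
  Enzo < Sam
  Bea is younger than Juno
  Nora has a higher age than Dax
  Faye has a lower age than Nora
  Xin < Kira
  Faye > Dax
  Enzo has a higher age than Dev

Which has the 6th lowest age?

The consecutive relations fix a unique order: Xin < Kira < Vik < Ivan < Bea < Juno < Dev < Enzo < Sam < Dax < Faye < Nora.
Counting 6 from the smallest end gives Juno.

Juno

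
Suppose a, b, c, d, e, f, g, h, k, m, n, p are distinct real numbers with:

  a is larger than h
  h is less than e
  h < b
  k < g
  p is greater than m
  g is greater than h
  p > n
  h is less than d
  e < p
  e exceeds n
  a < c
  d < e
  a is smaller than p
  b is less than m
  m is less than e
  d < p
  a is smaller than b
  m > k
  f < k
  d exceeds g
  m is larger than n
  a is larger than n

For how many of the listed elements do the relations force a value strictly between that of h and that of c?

1

The relations place h below c. An element lies strictly between them when it is forced above h and also forced below c.
Above h: {a, g, b, m, d, e, p}. Below c: {n, a}.
Intersection: {a} — 1.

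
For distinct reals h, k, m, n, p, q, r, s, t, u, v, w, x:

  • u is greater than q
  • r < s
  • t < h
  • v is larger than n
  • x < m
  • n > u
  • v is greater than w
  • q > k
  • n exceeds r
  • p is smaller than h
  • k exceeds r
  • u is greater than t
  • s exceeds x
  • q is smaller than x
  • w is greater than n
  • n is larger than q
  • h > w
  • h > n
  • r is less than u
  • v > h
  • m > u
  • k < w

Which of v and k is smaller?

k

Chaining the given relations: k < q < u < n < w < v.
So k < v; k is the smaller of the two.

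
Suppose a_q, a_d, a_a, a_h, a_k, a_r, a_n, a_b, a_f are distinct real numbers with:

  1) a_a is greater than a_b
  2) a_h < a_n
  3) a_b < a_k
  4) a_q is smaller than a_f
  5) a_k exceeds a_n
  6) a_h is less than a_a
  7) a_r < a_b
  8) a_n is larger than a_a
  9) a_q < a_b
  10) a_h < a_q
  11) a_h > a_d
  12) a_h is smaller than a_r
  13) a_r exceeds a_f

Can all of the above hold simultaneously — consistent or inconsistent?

The single ordering a_d < a_h < a_q < a_f < a_r < a_b < a_a < a_n < a_k satisfies every listed relation, so no contradiction arises.

consistent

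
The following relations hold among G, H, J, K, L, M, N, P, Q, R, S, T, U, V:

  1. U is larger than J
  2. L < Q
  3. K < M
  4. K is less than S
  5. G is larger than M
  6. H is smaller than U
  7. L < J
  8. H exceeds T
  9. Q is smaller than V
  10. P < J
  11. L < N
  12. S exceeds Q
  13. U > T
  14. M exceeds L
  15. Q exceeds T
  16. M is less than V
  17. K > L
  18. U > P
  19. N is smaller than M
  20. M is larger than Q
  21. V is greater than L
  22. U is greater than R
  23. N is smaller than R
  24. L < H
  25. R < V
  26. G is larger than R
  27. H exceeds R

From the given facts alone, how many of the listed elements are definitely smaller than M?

Directly below M: L, Q, N, K.
One step further: T (5 so far).
Nothing else is reachable below M; 5 in all.

5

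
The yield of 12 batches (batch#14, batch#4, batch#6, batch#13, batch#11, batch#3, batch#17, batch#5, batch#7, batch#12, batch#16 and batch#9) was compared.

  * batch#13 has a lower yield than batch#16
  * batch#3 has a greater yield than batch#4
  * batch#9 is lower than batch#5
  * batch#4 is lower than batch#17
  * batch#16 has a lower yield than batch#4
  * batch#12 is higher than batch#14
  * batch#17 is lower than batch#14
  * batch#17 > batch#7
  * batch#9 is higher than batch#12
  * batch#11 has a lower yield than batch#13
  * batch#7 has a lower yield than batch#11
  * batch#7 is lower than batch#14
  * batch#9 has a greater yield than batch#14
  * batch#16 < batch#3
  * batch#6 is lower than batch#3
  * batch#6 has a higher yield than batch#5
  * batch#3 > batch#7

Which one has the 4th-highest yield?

Chaining the given pairs: batch#7 < batch#11 < batch#13 < batch#16 < batch#4 < batch#17 < batch#14 < batch#12 < batch#9 < batch#5 < batch#6 < batch#3.
Counting 4 from the largest end gives batch#9.

batch#9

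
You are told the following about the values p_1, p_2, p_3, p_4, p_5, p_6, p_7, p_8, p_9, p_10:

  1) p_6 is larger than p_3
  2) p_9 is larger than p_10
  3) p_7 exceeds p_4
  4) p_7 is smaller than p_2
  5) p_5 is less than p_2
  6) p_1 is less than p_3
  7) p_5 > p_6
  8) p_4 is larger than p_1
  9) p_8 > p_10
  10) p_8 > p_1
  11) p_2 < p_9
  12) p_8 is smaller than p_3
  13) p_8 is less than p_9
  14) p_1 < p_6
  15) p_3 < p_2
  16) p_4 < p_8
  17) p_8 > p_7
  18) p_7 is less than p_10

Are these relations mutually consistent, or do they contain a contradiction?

The single ordering p_1 < p_4 < p_7 < p_10 < p_8 < p_3 < p_6 < p_5 < p_2 < p_9 satisfies every listed relation, so no contradiction arises.

consistent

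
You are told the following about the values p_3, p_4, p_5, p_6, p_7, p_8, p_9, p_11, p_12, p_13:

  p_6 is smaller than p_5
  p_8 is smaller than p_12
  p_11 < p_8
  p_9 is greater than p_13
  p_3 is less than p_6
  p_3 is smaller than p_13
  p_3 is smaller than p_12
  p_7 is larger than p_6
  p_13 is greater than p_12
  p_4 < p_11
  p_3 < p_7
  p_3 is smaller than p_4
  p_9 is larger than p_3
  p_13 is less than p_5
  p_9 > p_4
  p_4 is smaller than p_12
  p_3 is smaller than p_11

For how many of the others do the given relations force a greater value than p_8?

The elements the relations force above p_8 are p_12, p_13, p_9, p_5 — no chain reaches any other.
That is 4.

4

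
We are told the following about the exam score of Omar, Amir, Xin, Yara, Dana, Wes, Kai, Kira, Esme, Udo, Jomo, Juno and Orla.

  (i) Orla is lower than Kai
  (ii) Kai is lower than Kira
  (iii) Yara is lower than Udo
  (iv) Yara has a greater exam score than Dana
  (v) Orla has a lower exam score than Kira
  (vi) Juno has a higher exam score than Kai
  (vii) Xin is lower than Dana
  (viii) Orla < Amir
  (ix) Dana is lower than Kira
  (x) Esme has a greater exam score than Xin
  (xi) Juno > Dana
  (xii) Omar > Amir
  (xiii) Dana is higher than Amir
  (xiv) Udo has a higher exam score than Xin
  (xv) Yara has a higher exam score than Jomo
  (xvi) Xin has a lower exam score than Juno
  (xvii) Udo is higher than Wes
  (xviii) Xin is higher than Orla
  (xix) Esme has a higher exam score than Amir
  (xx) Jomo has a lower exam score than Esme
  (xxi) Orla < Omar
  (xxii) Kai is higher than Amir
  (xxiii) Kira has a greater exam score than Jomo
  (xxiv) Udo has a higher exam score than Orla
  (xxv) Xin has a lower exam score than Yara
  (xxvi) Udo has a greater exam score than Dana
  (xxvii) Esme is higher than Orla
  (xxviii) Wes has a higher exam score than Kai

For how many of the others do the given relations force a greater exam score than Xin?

6

From Xin the given relations immediately reach Dana, Yara, Esme, Juno, Udo.
From those, Kira — 6 in total.
No other element is forced above Xin by the given relations, so the count is 6.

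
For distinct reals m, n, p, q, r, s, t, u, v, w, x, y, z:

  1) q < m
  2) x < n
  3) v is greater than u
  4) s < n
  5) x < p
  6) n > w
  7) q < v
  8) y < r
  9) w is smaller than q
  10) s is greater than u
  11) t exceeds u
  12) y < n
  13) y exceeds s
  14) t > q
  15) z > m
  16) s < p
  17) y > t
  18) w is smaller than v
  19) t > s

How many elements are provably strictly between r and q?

2

The relations place q below r. An element lies strictly between them when it is forced above q and also forced below r.
Above q: {v, m, t, y, z, n}. Below r: {w, u, s, t, y}.
Intersection: {t, y} — 2.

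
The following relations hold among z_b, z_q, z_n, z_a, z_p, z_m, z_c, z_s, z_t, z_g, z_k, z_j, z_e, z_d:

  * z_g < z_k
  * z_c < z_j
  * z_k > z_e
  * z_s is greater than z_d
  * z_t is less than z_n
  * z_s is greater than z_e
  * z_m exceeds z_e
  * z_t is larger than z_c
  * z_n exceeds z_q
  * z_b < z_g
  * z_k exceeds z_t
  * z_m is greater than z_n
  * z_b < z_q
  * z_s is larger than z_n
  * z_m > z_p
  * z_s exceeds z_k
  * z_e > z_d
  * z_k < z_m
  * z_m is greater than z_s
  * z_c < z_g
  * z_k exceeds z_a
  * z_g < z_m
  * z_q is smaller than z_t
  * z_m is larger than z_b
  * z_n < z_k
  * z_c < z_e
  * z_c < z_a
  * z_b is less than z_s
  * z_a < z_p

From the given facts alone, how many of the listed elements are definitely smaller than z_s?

Directly below z_s: z_b, z_d, z_e, z_n, z_k.
One step further: z_q, z_c, z_t, z_g, z_a (10 so far).
Nothing else is reachable below z_s; 10 in all.

10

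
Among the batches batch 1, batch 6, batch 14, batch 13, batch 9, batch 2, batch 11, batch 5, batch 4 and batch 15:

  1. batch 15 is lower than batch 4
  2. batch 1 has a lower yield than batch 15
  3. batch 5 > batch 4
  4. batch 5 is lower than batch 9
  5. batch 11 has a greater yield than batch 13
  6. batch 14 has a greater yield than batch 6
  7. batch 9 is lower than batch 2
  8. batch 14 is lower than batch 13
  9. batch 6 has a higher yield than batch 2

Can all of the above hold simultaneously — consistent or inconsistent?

consistent

Every relation is compatible with batch 1 < batch 15 < batch 4 < batch 5 < batch 9 < batch 2 < batch 6 < batch 14 < batch 13 < batch 11; the set is consistent.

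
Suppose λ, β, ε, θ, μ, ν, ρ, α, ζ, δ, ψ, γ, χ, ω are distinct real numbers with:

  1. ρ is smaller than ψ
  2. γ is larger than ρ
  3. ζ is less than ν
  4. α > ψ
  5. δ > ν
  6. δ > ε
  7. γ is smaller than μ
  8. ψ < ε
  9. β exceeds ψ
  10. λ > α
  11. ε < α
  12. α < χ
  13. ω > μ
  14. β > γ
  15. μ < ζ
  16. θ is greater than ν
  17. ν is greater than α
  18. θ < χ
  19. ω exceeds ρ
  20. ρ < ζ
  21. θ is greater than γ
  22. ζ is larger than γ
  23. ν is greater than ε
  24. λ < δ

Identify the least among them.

ρ

ψ is not least since ρ < ψ; γ is not least since ρ < γ; μ is not least since γ < μ; ε is not least since ψ < ε; ζ is not least since ρ < ζ; α is not least since ε < α; ω is not least since μ < ω; λ is not least since α < λ; ν is not least since ε < ν; θ is not least since ν < θ; β is not least since γ < β; δ is not least since ε < δ; χ is not least since α < χ.
Only ρ has nothing below it, so ρ is the least.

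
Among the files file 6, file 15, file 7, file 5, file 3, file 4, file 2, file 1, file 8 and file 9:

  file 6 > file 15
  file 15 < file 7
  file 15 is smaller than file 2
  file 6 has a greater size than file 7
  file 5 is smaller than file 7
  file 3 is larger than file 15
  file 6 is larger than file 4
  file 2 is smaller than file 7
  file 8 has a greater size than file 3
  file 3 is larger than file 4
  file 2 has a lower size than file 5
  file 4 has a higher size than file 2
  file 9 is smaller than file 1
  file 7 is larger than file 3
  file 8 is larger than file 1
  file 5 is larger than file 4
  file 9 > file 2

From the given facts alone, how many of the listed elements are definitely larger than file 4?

Directly above file 4: file 5, file 3, file 6.
One step further: file 7, file 8 (5 so far).
No other element is forced above file 4 by the given relations, so the count is 5.

5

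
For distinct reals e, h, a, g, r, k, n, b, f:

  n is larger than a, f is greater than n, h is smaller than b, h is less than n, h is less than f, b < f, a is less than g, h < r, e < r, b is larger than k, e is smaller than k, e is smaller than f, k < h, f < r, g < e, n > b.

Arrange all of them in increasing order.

The consecutive links are each given: a < g; g < e; e < k; k < h; h < b; b < n; n < f; f < r.

a < g < e < k < h < b < n < f < r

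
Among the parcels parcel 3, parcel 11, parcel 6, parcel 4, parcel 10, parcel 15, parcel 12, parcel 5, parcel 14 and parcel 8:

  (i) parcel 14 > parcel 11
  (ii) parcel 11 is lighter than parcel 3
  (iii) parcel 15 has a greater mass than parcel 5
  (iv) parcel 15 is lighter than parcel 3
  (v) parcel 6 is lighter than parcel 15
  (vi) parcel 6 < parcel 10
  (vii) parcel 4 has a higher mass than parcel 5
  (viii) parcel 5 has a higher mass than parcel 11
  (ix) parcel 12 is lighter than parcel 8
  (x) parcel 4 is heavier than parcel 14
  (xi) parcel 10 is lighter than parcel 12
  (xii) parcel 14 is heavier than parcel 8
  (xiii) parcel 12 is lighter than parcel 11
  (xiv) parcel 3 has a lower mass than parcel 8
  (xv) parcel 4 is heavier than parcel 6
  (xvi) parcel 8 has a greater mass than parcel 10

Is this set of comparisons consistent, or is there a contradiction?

Every relation is compatible with parcel 6 < parcel 10 < parcel 12 < parcel 11 < parcel 5 < parcel 15 < parcel 3 < parcel 8 < parcel 14 < parcel 4; the set is consistent.

consistent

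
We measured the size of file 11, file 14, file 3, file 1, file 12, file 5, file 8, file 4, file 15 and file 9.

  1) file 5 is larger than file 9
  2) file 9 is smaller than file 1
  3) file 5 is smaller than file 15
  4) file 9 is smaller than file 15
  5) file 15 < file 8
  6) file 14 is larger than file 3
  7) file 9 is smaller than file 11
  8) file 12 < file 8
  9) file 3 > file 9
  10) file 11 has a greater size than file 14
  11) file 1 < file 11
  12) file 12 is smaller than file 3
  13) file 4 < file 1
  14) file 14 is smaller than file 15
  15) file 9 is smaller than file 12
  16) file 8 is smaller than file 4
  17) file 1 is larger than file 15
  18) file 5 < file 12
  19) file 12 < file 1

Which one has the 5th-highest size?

The consecutive relations fix a unique order: file 9 < file 5 < file 12 < file 3 < file 14 < file 15 < file 8 < file 4 < file 1 < file 11.
Counting 5 from the largest end gives file 15.

file 15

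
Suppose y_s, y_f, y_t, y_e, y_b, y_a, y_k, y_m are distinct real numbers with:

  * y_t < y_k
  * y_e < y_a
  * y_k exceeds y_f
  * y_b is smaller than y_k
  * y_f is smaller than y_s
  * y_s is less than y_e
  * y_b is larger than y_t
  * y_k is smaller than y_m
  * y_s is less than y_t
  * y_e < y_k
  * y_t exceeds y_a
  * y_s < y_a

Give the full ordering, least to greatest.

Each adjacent pair is fixed by a given relation: y_f < y_s; y_s < y_e; y_e < y_a; y_a < y_t; y_t < y_b; y_b < y_k; y_k < y_m. Chaining them end to end gives the full order.

y_f < y_s < y_e < y_a < y_t < y_b < y_k < y_m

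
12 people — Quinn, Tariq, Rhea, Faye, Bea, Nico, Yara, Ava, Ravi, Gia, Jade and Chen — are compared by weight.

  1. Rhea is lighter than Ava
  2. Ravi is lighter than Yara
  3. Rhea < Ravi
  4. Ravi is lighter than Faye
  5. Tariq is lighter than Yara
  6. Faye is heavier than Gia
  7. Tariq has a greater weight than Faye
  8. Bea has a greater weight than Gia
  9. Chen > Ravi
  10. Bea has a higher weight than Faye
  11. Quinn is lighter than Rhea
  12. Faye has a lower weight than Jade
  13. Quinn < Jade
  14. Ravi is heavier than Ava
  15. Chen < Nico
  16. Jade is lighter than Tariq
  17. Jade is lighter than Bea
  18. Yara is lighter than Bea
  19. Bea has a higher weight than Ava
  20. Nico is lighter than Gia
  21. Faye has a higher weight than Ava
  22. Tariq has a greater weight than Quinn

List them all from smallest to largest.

Quinn < Rhea < Ava < Ravi < Chen < Nico < Gia < Faye < Jade < Tariq < Yara < Bea

Each adjacent pair is fixed by a given relation: Quinn < Rhea; Rhea < Ava; Ava < Ravi; Ravi < Chen; Chen < Nico; Nico < Gia; Gia < Faye; Faye < Jade; Jade < Tariq; Tariq < Yara; Yara < Bea. Chaining them end to end gives the full order.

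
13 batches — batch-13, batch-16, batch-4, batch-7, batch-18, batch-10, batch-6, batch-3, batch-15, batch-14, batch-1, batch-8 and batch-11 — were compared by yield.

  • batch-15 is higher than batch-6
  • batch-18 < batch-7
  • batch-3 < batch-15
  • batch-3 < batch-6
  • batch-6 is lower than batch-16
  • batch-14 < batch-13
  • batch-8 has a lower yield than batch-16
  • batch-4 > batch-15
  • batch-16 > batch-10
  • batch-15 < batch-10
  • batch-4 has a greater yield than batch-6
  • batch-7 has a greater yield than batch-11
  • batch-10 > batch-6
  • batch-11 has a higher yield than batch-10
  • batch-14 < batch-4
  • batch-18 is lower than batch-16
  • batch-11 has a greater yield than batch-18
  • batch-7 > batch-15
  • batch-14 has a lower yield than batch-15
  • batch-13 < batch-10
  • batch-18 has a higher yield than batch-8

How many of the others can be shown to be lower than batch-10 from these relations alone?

5

From batch-10 the given relations immediately reach batch-13, batch-6, batch-15.
From those, batch-3, batch-14 — 5 in total.
No other element is forced below batch-10 by the given relations, so the count is 5.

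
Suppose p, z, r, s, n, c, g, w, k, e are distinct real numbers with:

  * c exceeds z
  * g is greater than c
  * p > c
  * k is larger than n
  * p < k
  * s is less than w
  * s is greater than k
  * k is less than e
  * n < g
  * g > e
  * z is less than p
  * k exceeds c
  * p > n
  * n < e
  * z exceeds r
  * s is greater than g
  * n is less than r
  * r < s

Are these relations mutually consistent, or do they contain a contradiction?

consistent

Every relation is compatible with n < r < z < c < p < k < e < g < s < w; the set is consistent.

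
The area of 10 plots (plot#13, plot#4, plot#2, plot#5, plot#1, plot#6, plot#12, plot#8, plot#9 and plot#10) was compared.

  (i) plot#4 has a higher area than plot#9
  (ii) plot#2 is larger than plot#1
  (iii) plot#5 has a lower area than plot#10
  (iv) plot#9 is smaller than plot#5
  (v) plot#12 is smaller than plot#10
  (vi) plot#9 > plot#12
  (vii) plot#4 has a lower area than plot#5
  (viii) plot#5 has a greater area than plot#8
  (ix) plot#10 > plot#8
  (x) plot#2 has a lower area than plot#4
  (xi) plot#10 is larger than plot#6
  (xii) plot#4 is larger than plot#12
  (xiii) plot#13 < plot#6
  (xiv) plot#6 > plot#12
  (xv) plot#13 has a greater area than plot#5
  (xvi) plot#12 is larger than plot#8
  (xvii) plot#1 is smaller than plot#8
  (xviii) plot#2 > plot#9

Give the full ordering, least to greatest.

Each adjacent pair is fixed by a given relation: plot#1 < plot#8; plot#8 < plot#12; plot#12 < plot#9; plot#9 < plot#2; plot#2 < plot#4; plot#4 < plot#5; plot#5 < plot#13; plot#13 < plot#6; plot#6 < plot#10. Chaining them end to end gives the full order.

plot#1 < plot#8 < plot#12 < plot#9 < plot#2 < plot#4 < plot#5 < plot#13 < plot#6 < plot#10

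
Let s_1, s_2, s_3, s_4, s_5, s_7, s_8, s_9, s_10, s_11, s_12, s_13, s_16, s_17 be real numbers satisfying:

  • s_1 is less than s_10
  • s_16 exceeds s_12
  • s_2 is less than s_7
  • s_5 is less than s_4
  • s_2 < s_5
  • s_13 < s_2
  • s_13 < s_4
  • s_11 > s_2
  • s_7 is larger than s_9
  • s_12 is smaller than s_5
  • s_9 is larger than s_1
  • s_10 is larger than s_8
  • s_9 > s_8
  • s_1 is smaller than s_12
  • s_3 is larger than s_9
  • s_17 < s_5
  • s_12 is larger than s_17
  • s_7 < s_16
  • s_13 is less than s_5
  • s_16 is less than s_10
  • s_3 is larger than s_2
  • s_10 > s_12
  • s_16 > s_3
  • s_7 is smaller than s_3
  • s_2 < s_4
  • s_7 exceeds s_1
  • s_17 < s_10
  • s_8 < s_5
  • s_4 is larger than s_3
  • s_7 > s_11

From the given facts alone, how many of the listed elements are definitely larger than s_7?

From s_7 the given relations immediately reach s_3, s_16.
From those, s_10, s_4 — 4 in total.
Nothing else is reachable above s_7; 4 in all.

4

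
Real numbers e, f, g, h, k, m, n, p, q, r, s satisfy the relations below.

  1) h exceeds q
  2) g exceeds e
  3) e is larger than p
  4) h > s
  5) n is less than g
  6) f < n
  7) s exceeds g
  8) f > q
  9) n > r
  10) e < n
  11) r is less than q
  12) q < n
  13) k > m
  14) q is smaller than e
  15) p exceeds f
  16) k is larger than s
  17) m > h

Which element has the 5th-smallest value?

Piecing the relations together gives one ordering: r < q < f < p < e < n < g < s < h < m < k.
Counting 5 from the smallest end gives e.

e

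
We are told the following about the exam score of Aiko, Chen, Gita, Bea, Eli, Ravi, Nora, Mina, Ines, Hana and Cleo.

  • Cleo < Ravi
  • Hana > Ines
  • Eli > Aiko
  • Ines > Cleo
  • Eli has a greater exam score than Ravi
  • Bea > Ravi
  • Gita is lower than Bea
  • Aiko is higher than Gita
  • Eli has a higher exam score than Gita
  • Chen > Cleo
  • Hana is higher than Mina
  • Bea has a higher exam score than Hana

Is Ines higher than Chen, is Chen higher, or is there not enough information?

Following every chain through Ines: above Ines we get Hana, Bea; below Ines we get Cleo.
Chen is not reached, and no chain runs the other way from Chen to Ines.
So the given relations leave the order of Ines and Chen undetermined.

undetermined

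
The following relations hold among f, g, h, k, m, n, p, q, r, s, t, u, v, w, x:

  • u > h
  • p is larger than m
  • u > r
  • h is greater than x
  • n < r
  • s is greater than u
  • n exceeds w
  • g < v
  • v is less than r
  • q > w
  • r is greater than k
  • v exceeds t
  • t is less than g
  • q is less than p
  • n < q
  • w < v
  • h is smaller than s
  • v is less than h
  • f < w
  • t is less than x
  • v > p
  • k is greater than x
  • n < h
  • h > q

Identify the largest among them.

s

Chaining downward from s: directly below it, h, u; then n, q, v, x, r; then t, w, g, p, k; then f, m.
That covers every other element, and nothing is given above s, so s is the largest.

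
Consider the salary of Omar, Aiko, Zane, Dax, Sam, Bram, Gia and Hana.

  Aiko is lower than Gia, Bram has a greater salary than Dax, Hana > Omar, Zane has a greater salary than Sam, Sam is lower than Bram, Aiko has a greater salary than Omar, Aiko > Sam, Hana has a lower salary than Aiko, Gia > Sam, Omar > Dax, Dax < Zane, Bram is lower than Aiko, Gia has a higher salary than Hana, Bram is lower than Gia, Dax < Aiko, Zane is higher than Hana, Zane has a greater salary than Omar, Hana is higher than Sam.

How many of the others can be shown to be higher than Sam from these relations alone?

Directly above Sam: Bram, Hana, Aiko, Zane, Gia.
Nothing else is reachable above Sam; 5 in all.

5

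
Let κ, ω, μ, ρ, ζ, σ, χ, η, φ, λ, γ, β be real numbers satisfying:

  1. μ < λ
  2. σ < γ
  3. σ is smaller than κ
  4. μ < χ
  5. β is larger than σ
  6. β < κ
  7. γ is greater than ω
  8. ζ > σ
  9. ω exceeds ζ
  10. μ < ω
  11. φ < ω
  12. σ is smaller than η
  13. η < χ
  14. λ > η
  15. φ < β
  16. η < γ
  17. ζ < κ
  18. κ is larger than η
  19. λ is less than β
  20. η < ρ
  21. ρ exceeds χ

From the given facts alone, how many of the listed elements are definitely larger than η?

6

The elements the relations force above η are χ, λ, β, ρ, κ, γ — no chain reaches any other.
That is 6.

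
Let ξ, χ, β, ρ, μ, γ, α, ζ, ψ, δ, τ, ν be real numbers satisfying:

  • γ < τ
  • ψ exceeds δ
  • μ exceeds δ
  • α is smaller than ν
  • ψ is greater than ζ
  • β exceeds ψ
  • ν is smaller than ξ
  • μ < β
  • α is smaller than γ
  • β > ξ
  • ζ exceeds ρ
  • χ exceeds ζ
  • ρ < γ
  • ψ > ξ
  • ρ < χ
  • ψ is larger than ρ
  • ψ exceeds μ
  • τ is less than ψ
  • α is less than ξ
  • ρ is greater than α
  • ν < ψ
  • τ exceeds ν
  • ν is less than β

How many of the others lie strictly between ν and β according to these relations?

3

Chaining upward from ν reaches: τ, ξ, ψ.
Chaining downward from β reaches: δ, α, ρ, ζ, μ, γ, τ, ξ, ψ.
Strictly between ν and β are those in both lists: τ, ξ, ψ — 3 elements.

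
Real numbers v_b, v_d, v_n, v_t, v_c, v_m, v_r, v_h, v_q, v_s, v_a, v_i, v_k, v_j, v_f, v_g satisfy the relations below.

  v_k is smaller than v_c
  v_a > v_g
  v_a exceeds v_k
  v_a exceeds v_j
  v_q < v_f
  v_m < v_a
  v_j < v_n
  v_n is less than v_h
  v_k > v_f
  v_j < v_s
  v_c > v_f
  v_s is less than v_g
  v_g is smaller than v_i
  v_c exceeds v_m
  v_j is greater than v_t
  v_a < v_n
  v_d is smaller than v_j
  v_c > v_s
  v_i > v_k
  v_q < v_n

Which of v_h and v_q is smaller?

Chaining the given relations: v_q < v_f < v_k < v_a < v_n < v_h.
So v_q < v_h; v_q is the smaller of the two.

v_q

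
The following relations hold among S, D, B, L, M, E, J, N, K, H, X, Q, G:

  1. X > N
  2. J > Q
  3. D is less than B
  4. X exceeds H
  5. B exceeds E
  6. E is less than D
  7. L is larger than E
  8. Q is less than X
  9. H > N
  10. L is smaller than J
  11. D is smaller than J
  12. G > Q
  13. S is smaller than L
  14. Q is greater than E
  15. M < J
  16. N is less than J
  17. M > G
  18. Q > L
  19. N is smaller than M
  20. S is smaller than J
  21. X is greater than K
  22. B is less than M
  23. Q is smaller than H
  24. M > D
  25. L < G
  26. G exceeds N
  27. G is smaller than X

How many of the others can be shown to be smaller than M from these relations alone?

The elements the relations force below M are S, E, L, Q, D, B, N, G — no chain reaches any other.
That is 8.

8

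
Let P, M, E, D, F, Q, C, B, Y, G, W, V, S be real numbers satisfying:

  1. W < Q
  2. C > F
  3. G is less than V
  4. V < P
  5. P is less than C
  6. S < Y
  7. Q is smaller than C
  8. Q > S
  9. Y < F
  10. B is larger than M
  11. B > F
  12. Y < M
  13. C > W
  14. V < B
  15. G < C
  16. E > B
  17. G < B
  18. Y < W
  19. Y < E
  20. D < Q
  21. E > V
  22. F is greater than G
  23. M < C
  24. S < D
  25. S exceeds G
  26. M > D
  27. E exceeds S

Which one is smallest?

G

S is not least since G < S; Y is not least since S < Y; V is not least since G < V; D is not least since S < D; P is not least since V < P; F is not least since G < F; M is not least since Y < M; W is not least since Y < W; Q is not least since D < Q; C is not least since P < C; B is not least since G < B; E is not least since S < E.
Only G has nothing below it, so G is the smallest.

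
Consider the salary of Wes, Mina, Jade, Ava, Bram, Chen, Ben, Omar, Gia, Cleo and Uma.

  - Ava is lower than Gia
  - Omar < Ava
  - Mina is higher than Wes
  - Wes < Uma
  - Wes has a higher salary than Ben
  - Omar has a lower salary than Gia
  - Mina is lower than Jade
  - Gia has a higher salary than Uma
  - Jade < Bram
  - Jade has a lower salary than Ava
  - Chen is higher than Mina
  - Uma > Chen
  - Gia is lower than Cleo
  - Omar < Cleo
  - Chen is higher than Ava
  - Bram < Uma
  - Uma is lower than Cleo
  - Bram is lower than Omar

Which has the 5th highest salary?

The consecutive relations fix a unique order: Ben < Wes < Mina < Jade < Bram < Omar < Ava < Chen < Uma < Gia < Cleo.
The 5th largest is Ava.

Ava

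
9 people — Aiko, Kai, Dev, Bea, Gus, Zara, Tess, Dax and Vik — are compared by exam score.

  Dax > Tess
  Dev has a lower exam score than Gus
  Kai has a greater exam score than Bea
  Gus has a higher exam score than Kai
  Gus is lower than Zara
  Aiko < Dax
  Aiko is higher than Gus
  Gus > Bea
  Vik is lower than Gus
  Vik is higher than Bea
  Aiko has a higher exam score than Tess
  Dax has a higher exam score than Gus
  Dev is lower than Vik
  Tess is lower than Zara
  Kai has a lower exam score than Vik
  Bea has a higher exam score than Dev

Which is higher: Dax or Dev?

Dax

Dev < Bea < Kai < Vik < Gus < Aiko < Dax, by transitivity through Bea, Kai, Vik, Gus, Aiko.
So Dev < Dax; Dax is the higher of the two.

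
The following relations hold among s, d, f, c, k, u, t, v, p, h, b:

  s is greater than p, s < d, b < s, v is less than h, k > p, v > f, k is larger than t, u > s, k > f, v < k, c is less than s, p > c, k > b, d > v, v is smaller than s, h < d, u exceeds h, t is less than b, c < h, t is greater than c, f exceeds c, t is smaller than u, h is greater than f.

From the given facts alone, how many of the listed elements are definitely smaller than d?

8

The elements the relations force below d are c, f, v, t, p, h, b, s — no chain reaches any other.
That is 8.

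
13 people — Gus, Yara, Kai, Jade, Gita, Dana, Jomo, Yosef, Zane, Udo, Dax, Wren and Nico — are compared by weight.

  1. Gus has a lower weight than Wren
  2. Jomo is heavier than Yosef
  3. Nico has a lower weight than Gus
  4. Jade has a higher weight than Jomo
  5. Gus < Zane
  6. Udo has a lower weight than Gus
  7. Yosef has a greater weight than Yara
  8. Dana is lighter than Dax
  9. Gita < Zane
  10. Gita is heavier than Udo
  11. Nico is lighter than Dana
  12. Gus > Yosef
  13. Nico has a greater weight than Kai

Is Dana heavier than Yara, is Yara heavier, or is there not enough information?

Following every chain through Yara: above Yara we get Yosef, Gus, Jomo, Wren, Zane, Jade.
Dana is not reached, and no chain runs the other way from Dana to Yara.
So the given relations leave the order of Yara and Dana undetermined.

undetermined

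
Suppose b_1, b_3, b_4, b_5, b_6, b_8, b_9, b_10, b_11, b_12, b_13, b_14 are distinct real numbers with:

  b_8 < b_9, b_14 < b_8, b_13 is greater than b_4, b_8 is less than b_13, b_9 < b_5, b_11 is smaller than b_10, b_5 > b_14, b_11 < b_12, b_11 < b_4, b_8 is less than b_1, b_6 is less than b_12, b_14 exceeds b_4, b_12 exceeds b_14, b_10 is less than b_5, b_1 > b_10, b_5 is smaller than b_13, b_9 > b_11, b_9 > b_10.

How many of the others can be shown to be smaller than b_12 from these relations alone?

4

Directly below b_12: b_11, b_6, b_14.
One step further: b_4 (4 so far).
Nothing else is reachable below b_12; 4 in all.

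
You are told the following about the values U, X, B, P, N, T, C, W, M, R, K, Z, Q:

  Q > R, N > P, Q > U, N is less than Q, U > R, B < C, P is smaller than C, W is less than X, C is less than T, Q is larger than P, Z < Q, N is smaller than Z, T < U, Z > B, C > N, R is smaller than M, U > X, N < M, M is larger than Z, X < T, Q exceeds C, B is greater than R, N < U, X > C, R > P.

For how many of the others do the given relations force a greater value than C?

Directly above C: X, T, Q.
One step further: U (4 so far).
No other element is forced above C by the given relations, so the count is 4.

4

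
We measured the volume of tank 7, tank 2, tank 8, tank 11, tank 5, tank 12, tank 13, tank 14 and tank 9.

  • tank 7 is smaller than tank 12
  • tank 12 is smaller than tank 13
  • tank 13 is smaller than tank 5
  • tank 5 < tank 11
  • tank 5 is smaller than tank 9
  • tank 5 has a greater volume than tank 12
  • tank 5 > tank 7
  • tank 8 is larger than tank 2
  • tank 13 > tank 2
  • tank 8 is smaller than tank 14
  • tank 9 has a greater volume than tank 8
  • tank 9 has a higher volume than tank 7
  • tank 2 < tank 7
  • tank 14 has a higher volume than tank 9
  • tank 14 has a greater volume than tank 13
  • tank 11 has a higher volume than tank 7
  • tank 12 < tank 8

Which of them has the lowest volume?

tank 2

tank 7 is not least since tank 2 < tank 7; tank 12 is not least since tank 7 < tank 12; tank 13 is not least since tank 2 < tank 13; tank 5 is not least since tank 12 < tank 5; tank 8 is not least since tank 2 < tank 8; tank 11 is not least since tank 5 < tank 11; tank 9 is not least since tank 8 < tank 9; tank 14 is not least since tank 13 < tank 14.
Only tank 2 has nothing below it, so tank 2 is the lowest volume.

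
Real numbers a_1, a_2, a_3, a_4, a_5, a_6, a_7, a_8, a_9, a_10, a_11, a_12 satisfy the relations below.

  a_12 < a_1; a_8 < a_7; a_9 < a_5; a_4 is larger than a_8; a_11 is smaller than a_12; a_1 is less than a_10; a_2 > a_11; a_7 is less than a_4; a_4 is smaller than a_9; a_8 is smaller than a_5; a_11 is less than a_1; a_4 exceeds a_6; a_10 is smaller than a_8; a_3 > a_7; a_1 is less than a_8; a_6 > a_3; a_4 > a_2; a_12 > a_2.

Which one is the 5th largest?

The consecutive relations fix a unique order: a_11 < a_2 < a_12 < a_1 < a_10 < a_8 < a_7 < a_3 < a_6 < a_4 < a_9 < a_5.
Counting 5 from the largest end gives a_3.

a_3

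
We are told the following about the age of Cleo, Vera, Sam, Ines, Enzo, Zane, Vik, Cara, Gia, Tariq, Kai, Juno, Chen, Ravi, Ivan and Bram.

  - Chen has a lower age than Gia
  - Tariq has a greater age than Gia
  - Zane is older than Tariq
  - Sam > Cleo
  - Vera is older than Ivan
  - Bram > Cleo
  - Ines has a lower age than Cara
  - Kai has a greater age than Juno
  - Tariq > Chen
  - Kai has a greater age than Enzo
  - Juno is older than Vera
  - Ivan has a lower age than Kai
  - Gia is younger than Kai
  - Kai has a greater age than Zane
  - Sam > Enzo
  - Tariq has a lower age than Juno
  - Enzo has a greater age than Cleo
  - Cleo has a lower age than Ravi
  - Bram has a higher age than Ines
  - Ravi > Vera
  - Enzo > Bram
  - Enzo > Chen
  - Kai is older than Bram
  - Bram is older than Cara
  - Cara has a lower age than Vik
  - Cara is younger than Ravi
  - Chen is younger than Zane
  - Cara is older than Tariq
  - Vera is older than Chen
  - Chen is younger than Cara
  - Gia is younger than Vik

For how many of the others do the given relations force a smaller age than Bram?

From Bram the given relations immediately reach Cleo, Ines, Cara.
From those, Chen, Tariq — 5 in total.
From those, Gia — 6 in total.
Nothing else is reachable below Bram; 6 in all.

6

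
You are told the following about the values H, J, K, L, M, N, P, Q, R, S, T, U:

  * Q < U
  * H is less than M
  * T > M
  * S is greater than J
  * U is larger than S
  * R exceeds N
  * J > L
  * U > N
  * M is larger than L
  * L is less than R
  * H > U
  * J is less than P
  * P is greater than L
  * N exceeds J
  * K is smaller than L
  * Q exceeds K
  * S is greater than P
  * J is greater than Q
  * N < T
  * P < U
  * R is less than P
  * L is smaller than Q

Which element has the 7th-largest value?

R

Piecing the relations together gives one ordering: K < L < Q < J < N < R < P < S < U < H < M < T.
The 7th largest is R.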